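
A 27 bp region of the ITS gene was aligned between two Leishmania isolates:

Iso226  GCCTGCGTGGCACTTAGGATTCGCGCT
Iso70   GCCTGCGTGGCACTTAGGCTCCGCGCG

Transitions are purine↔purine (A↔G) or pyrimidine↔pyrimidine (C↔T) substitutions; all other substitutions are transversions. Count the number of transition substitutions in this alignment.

1

Differing sites — 19:A/C (Tv); 21:T/C (Ti); 27:T/G (Tv).
Of the 3 differences, 1 transition and 2 transversions, so the answer is 1.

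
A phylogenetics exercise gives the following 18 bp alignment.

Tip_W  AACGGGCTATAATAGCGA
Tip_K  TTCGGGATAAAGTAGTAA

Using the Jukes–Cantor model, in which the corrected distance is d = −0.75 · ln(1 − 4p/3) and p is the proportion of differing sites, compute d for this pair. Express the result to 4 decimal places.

Mismatches occur at site 1 (A/T), site 2 (A/T), site 7 (C/A), site 10 (T/A), site 12 (A/G), site 16 (C/T), site 17 (G/A).
p = 7/18 = 0.388889.
d = −0.75 · ln(1 − (4/3)·0.388889) = −0.75 · ln(0.481481) = −0.75 · (-0.730889) = 0.5482.

0.5482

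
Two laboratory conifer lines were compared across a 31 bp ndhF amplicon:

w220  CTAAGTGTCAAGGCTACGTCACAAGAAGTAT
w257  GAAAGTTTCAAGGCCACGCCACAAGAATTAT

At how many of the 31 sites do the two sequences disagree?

Mismatches occur at site 1 (C↔G), site 2 (T↔A), site 7 (G↔T), site 15 (T↔C), site 19 (T↔C), site 28 (G↔T).
That gives 6 mismatches out of 31 aligned sites, so the Hamming distance is 6.

6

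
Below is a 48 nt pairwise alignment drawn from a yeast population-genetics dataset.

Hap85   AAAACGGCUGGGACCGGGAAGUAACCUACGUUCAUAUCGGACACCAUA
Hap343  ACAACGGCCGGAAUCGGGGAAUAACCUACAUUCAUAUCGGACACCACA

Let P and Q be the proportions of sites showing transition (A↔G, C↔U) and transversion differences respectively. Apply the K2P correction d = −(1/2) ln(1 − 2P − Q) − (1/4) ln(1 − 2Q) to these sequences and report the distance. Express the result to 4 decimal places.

0.1980

Differing sites — 2:A/C (Tv); 9:U/C (Ti); 12:G/A (Ti); 14:C/U (Ti); 19:A/G (Ti); 21:G/A (Ti); 30:G/A (Ti); 47:U/C (Ti).
Of the 8 differences, 7 transitions and 1 transversion over 48 sites: P = 7/48 = 0.145833, Q = 1/48 = 0.020833.
d = −0.5·ln(0.687501) − 0.25·ln(0.958334) = −0.5·(-0.374692) − 0.25·(-0.042559) = 0.1980.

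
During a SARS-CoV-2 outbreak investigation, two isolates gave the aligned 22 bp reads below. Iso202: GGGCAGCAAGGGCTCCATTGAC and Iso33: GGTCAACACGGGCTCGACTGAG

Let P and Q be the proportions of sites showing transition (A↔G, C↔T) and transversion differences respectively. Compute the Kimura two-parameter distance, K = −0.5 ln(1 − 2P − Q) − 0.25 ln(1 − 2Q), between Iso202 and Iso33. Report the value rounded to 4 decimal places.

The sequences differ at positions 3 (G/T, transversion), 6 (G/A, transition), 9 (A/C, transversion), 16 (C/G, transversion), 18 (T/C, transition), 22 (C/G, transversion).
Of the 6 differences, 2 transitions and 4 transversions over 22 sites: P = 2/22 = 0.090909, Q = 4/22 = 0.181818.
d = −0.5·ln(0.636364) − 0.25·ln(0.636364) = −0.5·(-0.451985) − 0.25·(-0.451985) = 0.3390.

0.3390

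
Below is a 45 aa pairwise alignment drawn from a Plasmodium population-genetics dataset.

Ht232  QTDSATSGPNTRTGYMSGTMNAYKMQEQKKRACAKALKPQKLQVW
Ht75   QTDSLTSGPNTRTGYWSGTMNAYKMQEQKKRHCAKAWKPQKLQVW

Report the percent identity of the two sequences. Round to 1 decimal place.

91.1%

Mismatches occur at site 5 (A↔L), site 16 (M↔W), site 32 (A↔H), site 37 (L↔W).
41 of the 45 sites match, so the percent identity is 41/45 × 100 = 91.1%.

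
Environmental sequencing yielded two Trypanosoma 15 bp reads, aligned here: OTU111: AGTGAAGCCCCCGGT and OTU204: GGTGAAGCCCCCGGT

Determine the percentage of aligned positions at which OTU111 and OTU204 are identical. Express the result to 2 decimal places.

A single mismatch occurs at site 1 (A/G).
14 of the 15 sites match, so the percent identity is 14/15 × 100 = 93.33%.

93.33%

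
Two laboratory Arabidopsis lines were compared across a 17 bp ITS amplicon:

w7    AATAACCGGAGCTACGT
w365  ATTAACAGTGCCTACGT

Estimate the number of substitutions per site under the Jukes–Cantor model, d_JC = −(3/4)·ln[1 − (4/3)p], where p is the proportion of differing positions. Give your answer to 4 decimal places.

0.3734

The sequences differ at positions 2 (A/T), 7 (C/A), 9 (G/T), 10 (A/G), 11 (G/C).
p = 5/17 = 0.294118.
d = −0.75 · ln(1 − (4/3)·0.294118) = −0.75 · ln(0.607843) = −0.75 · (-0.497839) = 0.3734.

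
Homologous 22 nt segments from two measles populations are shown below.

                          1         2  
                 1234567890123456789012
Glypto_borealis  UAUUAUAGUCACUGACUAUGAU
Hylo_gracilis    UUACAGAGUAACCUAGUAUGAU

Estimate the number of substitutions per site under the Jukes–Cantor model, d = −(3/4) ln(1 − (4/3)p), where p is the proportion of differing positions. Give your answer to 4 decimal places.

0.4975

Mismatches occur at site 2 (A/U), site 3 (U/A), site 4 (U/C), site 6 (U/G), site 10 (C/A), site 13 (U/C), site 14 (G/U), site 16 (C/G).
p = 8/22 = 0.363636.
d = −0.75 · ln(1 − (4/3)·0.363636) = −0.75 · ln(0.515152) = −0.75 · (-0.663293) = 0.4975.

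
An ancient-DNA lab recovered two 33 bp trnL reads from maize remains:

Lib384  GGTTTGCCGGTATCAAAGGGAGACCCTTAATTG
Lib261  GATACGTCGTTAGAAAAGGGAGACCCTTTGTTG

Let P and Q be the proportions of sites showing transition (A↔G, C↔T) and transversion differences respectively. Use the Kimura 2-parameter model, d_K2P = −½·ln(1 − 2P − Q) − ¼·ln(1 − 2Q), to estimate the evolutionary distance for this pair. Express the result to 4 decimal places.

0.3406

Differing sites — 2:G/A (Ti); 4:T/A (Tv); 5:T/C (Ti); 7:C/T (Ti); 10:G/T (Tv); 13:T/G (Tv); 14:C/A (Tv); 29:A/T (Tv); 30:A/G (Ti).
Of the 9 differences, 4 transitions and 5 transversions over 33 sites: P = 4/33 = 0.121212, Q = 5/33 = 0.151515.
d = −0.5·ln(0.606061) − 0.25·ln(0.696970) = −0.5·(-0.500775) − 0.25·(-0.361013) = 0.3406.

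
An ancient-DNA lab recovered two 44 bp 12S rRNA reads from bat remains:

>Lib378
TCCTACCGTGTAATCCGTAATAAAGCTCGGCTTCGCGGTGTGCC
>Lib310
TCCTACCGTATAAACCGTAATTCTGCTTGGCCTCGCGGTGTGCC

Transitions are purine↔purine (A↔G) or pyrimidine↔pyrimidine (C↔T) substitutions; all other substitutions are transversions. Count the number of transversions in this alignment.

4

Mismatches occur at site 10 (G↔A, transition), site 14 (T↔A, transversion), site 22 (A↔T, transversion), site 23 (A↔C, transversion), site 24 (A↔T, transversion), site 28 (C↔T, transition), site 32 (T↔C, transition).
Of the 7 differences, 3 transitions and 4 transversions, so the answer is 4.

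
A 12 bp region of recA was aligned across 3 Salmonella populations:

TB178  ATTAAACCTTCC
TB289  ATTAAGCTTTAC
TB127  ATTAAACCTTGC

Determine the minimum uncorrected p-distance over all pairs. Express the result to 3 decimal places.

0.083

Pairwise Hamming distances:
  TB178 vs TB289: 3
  TB178 vs TB127: 1
  TB289 vs TB127: 3
The smallest is 1 mismatch, between TB178 and TB127; p = 1/12 = 0.083.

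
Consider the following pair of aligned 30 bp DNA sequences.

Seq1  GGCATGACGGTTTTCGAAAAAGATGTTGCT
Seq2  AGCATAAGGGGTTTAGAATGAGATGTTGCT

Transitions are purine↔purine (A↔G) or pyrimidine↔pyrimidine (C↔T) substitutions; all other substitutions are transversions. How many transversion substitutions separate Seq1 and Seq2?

Mismatches occur at site 1 (G↔A, transition), site 6 (G↔A, transition), site 8 (C↔G, transversion), site 11 (T↔G, transversion), site 15 (C↔A, transversion), site 19 (A↔T, transversion), site 20 (A↔G, transition).
Of the 7 differences, 3 transitions and 4 transversions, so the answer is 4.

4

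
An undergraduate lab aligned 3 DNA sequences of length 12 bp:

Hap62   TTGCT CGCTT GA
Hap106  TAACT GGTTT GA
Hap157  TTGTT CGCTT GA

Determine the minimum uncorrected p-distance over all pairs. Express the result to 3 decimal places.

Pairwise Hamming distances:
  Hap62 vs Hap106: 4
  Hap62 vs Hap157: 1
  Hap106 vs Hap157: 5
The smallest is 1 mismatch, between Hap62 and Hap157; p = 1/12 = 0.083.

0.083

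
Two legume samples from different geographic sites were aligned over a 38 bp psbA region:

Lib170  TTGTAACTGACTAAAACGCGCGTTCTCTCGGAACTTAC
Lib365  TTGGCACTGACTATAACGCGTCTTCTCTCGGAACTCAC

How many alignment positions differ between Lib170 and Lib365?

6

The sequences differ at positions 4 (T/G), 5 (A/C), 14 (A/T), 21 (C/T), 22 (G/C), 36 (T/C).
That gives 6 mismatches out of 38 aligned sites, so the Hamming distance is 6.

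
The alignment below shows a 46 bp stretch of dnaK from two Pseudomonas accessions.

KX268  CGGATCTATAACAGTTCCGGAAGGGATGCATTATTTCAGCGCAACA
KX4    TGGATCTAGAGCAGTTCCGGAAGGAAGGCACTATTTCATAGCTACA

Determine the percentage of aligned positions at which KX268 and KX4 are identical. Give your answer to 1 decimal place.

80.4%

Mismatches occur at site 1 (C→T), site 9 (T→G), site 11 (A→G), site 25 (G→A), site 27 (T→G), site 31 (T→C), site 39 (G→T), site 40 (C→A), site 43 (A→T).
37 of the 46 sites match, so the percent identity is 37/46 × 100 = 80.4%.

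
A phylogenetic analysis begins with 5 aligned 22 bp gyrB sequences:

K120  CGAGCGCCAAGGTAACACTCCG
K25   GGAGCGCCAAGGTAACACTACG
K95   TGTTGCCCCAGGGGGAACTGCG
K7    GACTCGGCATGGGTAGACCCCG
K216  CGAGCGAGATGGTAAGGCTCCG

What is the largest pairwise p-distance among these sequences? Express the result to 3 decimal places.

Pairwise Hamming distances:
  K120 vs K25: 2
  K120 vs K95: 11
  K120 vs K7: 10
  K120 vs K216: 5
  K25 vs K95: 11
  K25 vs K7: 10
  K25 vs K216: 7
  K95 vs K7: 13
  K95 vs K216: 15
  K7 vs K216: 10
The largest is 15 mismatches, between K95 and K216; p = 15/22 = 0.682.

0.682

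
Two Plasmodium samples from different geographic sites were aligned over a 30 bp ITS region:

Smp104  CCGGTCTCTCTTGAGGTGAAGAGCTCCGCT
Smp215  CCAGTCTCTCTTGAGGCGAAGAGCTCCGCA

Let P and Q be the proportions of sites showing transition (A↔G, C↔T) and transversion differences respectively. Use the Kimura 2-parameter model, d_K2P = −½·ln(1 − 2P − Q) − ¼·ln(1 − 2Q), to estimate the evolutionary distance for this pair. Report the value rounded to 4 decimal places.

0.1084

Mismatches occur at site 3 (G/A, transition), site 17 (T/C, transition), site 30 (T/A, transversion).
Of the 3 differences, 2 transitions and 1 transversion over 30 sites: P = 2/30 = 0.066667, Q = 1/30 = 0.033333.
d = −0.5·ln(0.833333) − 0.25·ln(0.933334) = −0.5·(-0.182322) − 0.25·(-0.068992) = 0.1084.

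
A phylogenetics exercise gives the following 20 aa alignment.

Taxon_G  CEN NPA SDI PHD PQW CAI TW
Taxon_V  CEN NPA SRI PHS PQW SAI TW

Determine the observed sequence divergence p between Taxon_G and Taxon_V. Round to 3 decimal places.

0.150

Differing sites — 8:D/R; 12:D/S; 16:C/S.
There are 3 differences over 20 sites, so p = 3/20 = 0.150.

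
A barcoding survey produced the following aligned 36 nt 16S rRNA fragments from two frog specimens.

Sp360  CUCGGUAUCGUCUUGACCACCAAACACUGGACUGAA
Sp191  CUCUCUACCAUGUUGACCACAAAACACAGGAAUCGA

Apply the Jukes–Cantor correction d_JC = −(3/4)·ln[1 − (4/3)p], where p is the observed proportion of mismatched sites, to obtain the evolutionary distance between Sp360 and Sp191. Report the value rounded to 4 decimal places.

Mismatches occur at site 4 (G↔U), site 5 (G↔C), site 8 (U↔C), site 10 (G↔A), site 12 (C↔G), site 21 (C↔A), site 28 (U↔A), site 32 (C↔A), site 34 (G↔C), site 35 (A↔G).
p = 10/36 = 0.277778.
d = −0.75 · ln(1 − (4/3)·0.277778) = −0.75 · ln(0.629629) = −0.75 · (-0.462625) = 0.3470.

0.3470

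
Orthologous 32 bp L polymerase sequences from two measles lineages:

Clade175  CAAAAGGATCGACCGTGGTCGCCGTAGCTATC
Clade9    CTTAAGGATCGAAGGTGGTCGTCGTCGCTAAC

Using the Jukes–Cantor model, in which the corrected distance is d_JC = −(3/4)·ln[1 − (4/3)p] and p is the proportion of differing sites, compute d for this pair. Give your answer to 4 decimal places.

The sequences differ at positions 2 (A/T), 3 (A/T), 13 (C/A), 14 (C/G), 22 (C/T), 26 (A/C), 31 (T/A).
p = 7/32 = 0.218750.
d = −0.75 · ln(1 − (4/3)·0.218750) = −0.75 · ln(0.708333) = −0.75 · (-0.344841) = 0.2586.

0.2586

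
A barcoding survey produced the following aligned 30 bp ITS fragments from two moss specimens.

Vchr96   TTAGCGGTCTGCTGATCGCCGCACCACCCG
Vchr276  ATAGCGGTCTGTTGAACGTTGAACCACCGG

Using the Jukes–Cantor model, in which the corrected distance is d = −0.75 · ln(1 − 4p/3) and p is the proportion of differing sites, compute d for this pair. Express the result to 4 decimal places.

0.2795

Differing sites — 1:T/A; 12:C/T; 16:T/A; 19:C/T; 20:C/T; 22:C/A; 29:C/G.
p = 7/30 = 0.233333.
d = −0.75 · ln(1 − (4/3)·0.233333) = −0.75 · ln(0.688889) = −0.75 · (-0.372675) = 0.2795.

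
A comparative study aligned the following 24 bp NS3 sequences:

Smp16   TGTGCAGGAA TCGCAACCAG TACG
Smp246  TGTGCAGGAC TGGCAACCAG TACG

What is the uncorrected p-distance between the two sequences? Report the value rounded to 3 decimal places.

0.083

Mismatches occur at site 10 (A→C), site 12 (C→G).
There are 2 differences over 24 sites, so p = 2/24 = 0.083.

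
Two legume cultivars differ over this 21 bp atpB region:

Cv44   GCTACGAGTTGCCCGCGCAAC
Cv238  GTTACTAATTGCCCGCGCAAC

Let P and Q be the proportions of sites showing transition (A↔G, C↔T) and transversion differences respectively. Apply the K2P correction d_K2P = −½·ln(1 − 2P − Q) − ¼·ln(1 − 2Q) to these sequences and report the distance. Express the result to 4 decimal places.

Differing sites — 2:C/T (Ti); 6:G/T (Tv); 8:G/A (Ti).
Of the 3 differences, 2 transitions and 1 transversion over 21 sites: P = 2/21 = 0.095238, Q = 1/21 = 0.047619.
d = −0.5·ln(0.761905) − 0.25·ln(0.904762) = −0.5·(-0.271933) − 0.25·(-0.100083) = 0.1610.

0.1610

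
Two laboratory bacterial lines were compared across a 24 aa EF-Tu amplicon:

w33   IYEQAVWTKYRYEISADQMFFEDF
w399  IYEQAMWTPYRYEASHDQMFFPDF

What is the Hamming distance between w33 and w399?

Differing sites — 6:V/M; 9:K/P; 14:I/A; 16:A/H; 22:E/P.
That gives 5 mismatches out of 24 aligned sites, so the Hamming distance is 5.

5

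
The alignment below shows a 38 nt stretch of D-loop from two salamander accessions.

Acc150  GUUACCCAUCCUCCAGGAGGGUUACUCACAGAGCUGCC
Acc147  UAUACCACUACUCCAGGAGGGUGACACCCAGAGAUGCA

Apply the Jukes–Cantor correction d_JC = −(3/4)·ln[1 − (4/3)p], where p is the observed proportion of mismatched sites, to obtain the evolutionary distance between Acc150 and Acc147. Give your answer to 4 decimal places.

Mismatches occur at site 1 (G/U), site 2 (U/A), site 7 (C/A), site 8 (A/C), site 10 (C/A), site 23 (U/G), site 26 (U/A), site 28 (A/C), site 34 (C/A), site 38 (C/A).
p = 10/38 = 0.263158.
d = −0.75 · ln(1 − (4/3)·0.263158) = −0.75 · ln(0.649123) = −0.75 · (-0.432133) = 0.3241.

0.3241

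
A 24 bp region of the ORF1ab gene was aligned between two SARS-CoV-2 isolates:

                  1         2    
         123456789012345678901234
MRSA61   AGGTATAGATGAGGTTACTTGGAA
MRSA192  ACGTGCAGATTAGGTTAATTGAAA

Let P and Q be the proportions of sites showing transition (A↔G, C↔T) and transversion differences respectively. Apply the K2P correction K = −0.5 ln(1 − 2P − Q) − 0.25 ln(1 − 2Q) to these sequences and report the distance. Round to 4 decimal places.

Mismatches occur at site 2 (G/C, transversion), site 5 (A/G, transition), site 6 (T/C, transition), site 11 (G/T, transversion), site 18 (C/A, transversion), site 22 (G/A, transition).
Of the 6 differences, 3 transitions and 3 transversions over 24 sites: P = 3/24 = 0.125000, Q = 3/24 = 0.125000.
d = −0.5·ln(0.625000) − 0.25·ln(0.750000) = −0.5·(-0.470004) − 0.25·(-0.287682) = 0.3069.

0.3069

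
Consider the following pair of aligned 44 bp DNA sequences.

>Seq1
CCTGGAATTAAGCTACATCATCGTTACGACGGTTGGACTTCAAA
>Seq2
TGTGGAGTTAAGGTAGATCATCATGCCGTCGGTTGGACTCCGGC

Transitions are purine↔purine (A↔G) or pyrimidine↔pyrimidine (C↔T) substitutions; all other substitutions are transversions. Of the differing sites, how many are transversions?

7

Differing sites — 1:C/T (Ti); 2:C/G (Tv); 7:A/G (Ti); 13:C/G (Tv); 16:C/G (Tv); 23:G/A (Ti); 25:T/G (Tv); 26:A/C (Tv); 29:A/T (Tv); 40:T/C (Ti); 42:A/G (Ti); 43:A/G (Ti); 44:A/C (Tv).
Of the 13 differences, 6 transitions and 7 transversions, so the answer is 7.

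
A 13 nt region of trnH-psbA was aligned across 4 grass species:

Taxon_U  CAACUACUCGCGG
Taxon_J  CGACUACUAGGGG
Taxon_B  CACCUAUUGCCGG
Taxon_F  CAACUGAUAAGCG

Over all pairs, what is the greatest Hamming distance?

Pairwise Hamming distances:
  Taxon_U vs Taxon_J: 3
  Taxon_U vs Taxon_B: 4
  Taxon_U vs Taxon_F: 6
  Taxon_J vs Taxon_B: 6
  Taxon_J vs Taxon_F: 5
  Taxon_B vs Taxon_F: 7
The largest is 7, between Taxon_B and Taxon_F.

7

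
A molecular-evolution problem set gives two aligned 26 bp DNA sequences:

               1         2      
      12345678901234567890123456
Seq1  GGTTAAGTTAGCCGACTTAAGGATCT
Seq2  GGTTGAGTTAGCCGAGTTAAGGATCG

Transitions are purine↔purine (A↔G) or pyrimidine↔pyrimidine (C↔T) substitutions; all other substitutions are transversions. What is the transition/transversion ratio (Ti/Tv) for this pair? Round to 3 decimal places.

Mismatches occur at site 5 (A/G, transition), site 16 (C/G, transversion), site 26 (T/G, transversion).
Of the 3 differences, 1 transition and 2 transversions, so Ti/Tv = 1/2 = 0.500.

0.500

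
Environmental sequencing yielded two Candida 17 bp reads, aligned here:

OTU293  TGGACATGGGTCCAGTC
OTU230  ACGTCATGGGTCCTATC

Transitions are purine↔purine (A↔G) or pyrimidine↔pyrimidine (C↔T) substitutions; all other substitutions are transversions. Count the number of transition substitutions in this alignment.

1

Differing sites — 1:T/A (Tv); 2:G/C (Tv); 4:A/T (Tv); 14:A/T (Tv); 15:G/A (Ti).
Of the 5 differences, 1 transition and 4 transversions, so the answer is 1.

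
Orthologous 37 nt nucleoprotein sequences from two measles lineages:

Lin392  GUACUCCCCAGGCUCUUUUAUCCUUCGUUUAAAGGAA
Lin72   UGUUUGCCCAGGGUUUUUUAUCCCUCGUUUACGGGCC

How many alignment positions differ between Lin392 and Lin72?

12

Differing sites — 1:G/U; 2:U/G; 3:A/U; 4:C/U; 6:C/G; 13:C/G; 15:C/U; 24:U/C; 32:A/C; 33:A/G; 36:A/C; 37:A/C.
That gives 12 mismatches out of 37 aligned sites, so the Hamming distance is 12.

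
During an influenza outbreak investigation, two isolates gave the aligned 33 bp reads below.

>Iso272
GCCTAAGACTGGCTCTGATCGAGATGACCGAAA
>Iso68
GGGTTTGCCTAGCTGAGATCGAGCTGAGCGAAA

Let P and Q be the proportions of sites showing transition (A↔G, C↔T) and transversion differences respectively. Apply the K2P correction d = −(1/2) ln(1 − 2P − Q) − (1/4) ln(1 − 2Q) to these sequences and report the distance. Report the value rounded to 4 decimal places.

Mismatches occur at site 2 (C/G, transversion), site 3 (C/G, transversion), site 5 (A/T, transversion), site 6 (A/T, transversion), site 8 (A/C, transversion), site 11 (G/A, transition), site 15 (C/G, transversion), site 16 (T/A, transversion), site 24 (A/C, transversion), site 28 (C/G, transversion).
Of the 10 differences, 1 transition and 9 transversions over 33 sites: P = 1/33 = 0.030303, Q = 9/33 = 0.272727.
d = −0.5·ln(0.666667) − 0.25·ln(0.454546) = −0.5·(-0.405465) − 0.25·(-0.788456) = 0.3998.

0.3998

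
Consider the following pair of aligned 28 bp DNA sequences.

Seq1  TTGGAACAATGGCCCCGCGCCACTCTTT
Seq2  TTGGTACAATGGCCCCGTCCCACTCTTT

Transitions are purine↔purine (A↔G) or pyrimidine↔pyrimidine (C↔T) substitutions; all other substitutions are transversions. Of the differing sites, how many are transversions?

2

The sequences differ at positions 5 (A/T, transversion), 18 (C/T, transition), 19 (G/C, transversion).
Of the 3 differences, 1 transition and 2 transversions, so the answer is 2.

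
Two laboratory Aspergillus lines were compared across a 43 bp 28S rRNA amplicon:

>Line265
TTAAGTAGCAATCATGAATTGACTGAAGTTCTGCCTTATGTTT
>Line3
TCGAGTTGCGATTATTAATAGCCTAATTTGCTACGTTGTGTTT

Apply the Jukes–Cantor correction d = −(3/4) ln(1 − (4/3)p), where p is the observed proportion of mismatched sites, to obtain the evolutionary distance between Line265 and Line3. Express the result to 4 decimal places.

Differing sites — 2:T/C; 3:A/G; 7:A/T; 10:A/G; 13:C/T; 16:G/T; 20:T/A; 22:A/C; 25:G/A; 27:A/T; 28:G/T; 30:T/G; 33:G/A; 35:C/G; 38:A/G.
p = 15/43 = 0.348837.
d = −0.75 · ln(1 − (4/3)·0.348837) = −0.75 · ln(0.534884) = −0.75 · (-0.625705) = 0.4693.

0.4693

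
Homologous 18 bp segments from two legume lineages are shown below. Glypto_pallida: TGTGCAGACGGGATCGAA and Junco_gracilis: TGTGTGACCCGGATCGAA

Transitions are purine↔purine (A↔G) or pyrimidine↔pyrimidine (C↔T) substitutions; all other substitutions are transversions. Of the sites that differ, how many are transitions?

3

Mismatches occur at site 5 (C→T, transition), site 6 (A→G, transition), site 7 (G→A, transition), site 8 (A→C, transversion), site 10 (G→C, transversion).
Of the 5 differences, 3 transitions and 2 transversions, so the answer is 3.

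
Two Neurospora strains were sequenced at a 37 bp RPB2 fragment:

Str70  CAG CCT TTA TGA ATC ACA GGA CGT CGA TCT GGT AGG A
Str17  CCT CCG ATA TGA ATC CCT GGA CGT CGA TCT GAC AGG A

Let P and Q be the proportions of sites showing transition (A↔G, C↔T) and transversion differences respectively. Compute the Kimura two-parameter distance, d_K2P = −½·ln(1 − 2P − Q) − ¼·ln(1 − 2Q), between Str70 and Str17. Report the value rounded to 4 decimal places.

0.2556

The sequences differ at positions 2 (A/C, transversion), 3 (G/T, transversion), 6 (T/G, transversion), 7 (T/A, transversion), 16 (A/C, transversion), 18 (A/T, transversion), 32 (G/A, transition), 33 (T/C, transition).
Of the 8 differences, 2 transitions and 6 transversions over 37 sites: P = 2/37 = 0.054054, Q = 6/37 = 0.162162.
d = −0.5·ln(0.729730) − 0.25·ln(0.675676) = −0.5·(-0.315081) − 0.25·(-0.392042) = 0.2556.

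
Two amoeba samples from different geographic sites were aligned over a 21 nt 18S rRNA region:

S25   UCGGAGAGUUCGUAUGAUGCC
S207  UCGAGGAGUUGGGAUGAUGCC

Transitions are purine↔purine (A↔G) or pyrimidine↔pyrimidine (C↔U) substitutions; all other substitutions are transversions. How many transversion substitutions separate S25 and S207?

The sequences differ at positions 4 (G/A, transition), 5 (A/G, transition), 11 (C/G, transversion), 13 (U/G, transversion).
Of the 4 differences, 2 transitions and 2 transversions, so the answer is 2.

2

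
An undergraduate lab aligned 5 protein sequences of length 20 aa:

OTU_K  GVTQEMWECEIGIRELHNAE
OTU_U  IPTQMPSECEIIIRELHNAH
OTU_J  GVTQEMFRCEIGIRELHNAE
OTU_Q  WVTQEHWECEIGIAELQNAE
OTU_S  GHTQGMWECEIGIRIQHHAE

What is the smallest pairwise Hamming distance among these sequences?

2

Pairwise Hamming distances:
  OTU_K vs OTU_U: 7
  OTU_K vs OTU_J: 2
  OTU_K vs OTU_Q: 4
  OTU_K vs OTU_S: 5
  OTU_U vs OTU_J: 8
  OTU_U vs OTU_Q: 9
  OTU_U vs OTU_S: 10
  OTU_J vs OTU_Q: 6
  OTU_J vs OTU_S: 7
  OTU_Q vs OTU_S: 9
The smallest is 2, between OTU_K and OTU_J.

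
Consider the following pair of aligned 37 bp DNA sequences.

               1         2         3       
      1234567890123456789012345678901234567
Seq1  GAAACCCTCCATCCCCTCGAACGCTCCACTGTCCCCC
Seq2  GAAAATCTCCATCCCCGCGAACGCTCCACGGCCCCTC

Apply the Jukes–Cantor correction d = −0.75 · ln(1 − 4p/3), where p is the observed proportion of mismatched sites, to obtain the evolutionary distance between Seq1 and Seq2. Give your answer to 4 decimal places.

0.1827

Differing sites — 5:C/A; 6:C/T; 17:T/G; 30:T/G; 32:T/C; 36:C/T.
p = 6/37 = 0.162162.
d = −0.75 · ln(1 − (4/3)·0.162162) = −0.75 · ln(0.783784) = −0.75 · (-0.243622) = 0.1827.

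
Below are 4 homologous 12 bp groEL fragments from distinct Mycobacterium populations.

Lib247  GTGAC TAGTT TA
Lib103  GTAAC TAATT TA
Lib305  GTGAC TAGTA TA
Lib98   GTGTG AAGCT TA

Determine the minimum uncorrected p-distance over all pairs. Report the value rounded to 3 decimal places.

0.083

Pairwise Hamming distances:
  Lib247 vs Lib103: 2
  Lib247 vs Lib305: 1
  Lib247 vs Lib98: 4
  Lib103 vs Lib305: 3
  Lib103 vs Lib98: 6
  Lib305 vs Lib98: 5
The smallest is 1 mismatch, between Lib247 and Lib305; p = 1/12 = 0.083.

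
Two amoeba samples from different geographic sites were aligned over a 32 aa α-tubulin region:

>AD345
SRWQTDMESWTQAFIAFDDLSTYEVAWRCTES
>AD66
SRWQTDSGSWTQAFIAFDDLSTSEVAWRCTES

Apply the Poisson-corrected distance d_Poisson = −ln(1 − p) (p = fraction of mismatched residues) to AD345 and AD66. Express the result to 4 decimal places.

0.0984

Mismatches occur at site 7 (M↔S), site 8 (E↔G), site 23 (Y↔S).
p = 3/32 = 0.093750.
d = −ln(1 − 0.093750) = −ln(0.906250) = 0.0984.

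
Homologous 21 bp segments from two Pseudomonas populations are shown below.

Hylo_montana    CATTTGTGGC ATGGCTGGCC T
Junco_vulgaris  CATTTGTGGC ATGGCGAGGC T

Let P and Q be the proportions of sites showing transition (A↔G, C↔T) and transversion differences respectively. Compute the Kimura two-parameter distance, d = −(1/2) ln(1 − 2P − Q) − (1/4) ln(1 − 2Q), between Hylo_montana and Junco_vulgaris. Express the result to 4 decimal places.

0.1585

The sequences differ at positions 16 (T/G, transversion), 17 (G/A, transition), 19 (C/G, transversion).
Of the 3 differences, 1 transition and 2 transversions over 21 sites: P = 1/21 = 0.047619, Q = 2/21 = 0.095238.
d = −0.5·ln(0.809524) − 0.25·ln(0.809524) = −0.5·(-0.211309) − 0.25·(-0.211309) = 0.1585.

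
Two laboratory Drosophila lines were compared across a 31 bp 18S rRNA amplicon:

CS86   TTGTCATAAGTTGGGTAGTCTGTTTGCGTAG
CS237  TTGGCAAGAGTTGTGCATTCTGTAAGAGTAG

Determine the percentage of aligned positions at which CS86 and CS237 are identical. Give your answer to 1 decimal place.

Mismatches occur at site 4 (T→G), site 7 (T→A), site 8 (A→G), site 14 (G→T), site 16 (T→C), site 18 (G→T), site 24 (T→A), site 25 (T→A), site 27 (C→A).
22 of the 31 sites match, so the percent identity is 22/31 × 100 = 71.0%.

71.0%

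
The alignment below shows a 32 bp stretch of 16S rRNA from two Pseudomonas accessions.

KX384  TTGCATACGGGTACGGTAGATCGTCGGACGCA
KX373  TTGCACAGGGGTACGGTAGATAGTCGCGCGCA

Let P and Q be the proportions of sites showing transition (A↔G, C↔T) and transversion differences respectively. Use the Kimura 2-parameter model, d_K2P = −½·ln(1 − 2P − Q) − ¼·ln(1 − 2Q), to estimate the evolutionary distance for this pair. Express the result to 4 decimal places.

0.1753

Mismatches occur at site 6 (T↔C, transition), site 8 (C↔G, transversion), site 22 (C↔A, transversion), site 27 (G↔C, transversion), site 28 (A↔G, transition).
Of the 5 differences, 2 transitions and 3 transversions over 32 sites: P = 2/32 = 0.062500, Q = 3/32 = 0.093750.
d = −0.5·ln(0.781250) − 0.25·ln(0.812500) = −0.5·(-0.246860) − 0.25·(-0.207639) = 0.1753.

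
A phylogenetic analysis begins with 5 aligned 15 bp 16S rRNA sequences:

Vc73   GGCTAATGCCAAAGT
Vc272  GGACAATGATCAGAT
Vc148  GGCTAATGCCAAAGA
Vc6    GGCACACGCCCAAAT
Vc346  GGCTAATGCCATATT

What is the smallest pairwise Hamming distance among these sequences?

Pairwise Hamming distances:
  Vc73 vs Vc272: 7
  Vc73 vs Vc148: 1
  Vc73 vs Vc6: 5
  Vc73 vs Vc346: 2
  Vc272 vs Vc148: 8
  Vc272 vs Vc6: 7
  Vc272 vs Vc346: 8
  Vc148 vs Vc6: 6
  Vc148 vs Vc346: 3
  Vc6 vs Vc346: 6
The smallest is 1, between Vc73 and Vc148.

1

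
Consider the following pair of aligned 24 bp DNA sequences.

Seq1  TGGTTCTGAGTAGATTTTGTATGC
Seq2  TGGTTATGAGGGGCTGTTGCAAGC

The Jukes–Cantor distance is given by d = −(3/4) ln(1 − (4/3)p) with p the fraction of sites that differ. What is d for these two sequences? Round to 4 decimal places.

0.3694

Differing sites — 6:C/A; 11:T/G; 12:A/G; 14:A/C; 16:T/G; 20:T/C; 22:T/A.
p = 7/24 = 0.291667.
d = −0.75 · ln(1 − (4/3)·0.291667) = −0.75 · ln(0.611111) = −0.75 · (-0.492477) = 0.3694.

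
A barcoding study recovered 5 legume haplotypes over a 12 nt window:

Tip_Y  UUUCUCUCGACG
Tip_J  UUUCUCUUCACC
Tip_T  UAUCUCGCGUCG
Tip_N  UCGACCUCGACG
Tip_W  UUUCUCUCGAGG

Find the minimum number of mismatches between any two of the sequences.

Pairwise Hamming distances:
  Tip_Y vs Tip_J: 3
  Tip_Y vs Tip_T: 3
  Tip_Y vs Tip_N: 4
  Tip_Y vs Tip_W: 1
  Tip_J vs Tip_T: 6
  Tip_J vs Tip_N: 7
  Tip_J vs Tip_W: 4
  Tip_T vs Tip_N: 6
  Tip_T vs Tip_W: 4
  Tip_N vs Tip_W: 5
The smallest is 1, between Tip_Y and Tip_W.

1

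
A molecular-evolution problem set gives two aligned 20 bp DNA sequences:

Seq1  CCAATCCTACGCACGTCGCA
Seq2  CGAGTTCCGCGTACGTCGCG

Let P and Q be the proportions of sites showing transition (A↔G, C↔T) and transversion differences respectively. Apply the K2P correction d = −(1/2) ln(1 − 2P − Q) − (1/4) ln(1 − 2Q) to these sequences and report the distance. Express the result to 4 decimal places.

Mismatches occur at site 2 (C/G, transversion), site 4 (A/G, transition), site 6 (C/T, transition), site 8 (T/C, transition), site 9 (A/G, transition), site 12 (C/T, transition), site 20 (A/G, transition).
Of the 7 differences, 6 transitions and 1 transversion over 20 sites: P = 6/20 = 0.300000, Q = 1/20 = 0.050000.
d = −0.5·ln(0.350000) − 0.25·ln(0.900000) = −0.5·(-1.049822) − 0.25·(-0.105361) = 0.5513.

0.5513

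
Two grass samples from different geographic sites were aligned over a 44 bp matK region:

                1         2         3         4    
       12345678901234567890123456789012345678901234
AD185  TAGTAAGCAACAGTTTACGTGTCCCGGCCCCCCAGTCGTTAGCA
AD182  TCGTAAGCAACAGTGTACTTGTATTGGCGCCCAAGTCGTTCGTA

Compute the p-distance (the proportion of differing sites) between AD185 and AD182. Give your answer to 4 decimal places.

0.2273

Mismatches occur at site 2 (A↔C), site 15 (T↔G), site 19 (G↔T), site 23 (C↔A), site 24 (C↔T), site 25 (C↔T), site 29 (C↔G), site 33 (C↔A), site 41 (A↔C), site 43 (C↔T).
There are 10 differences over 44 sites, so p = 10/44 = 0.2273.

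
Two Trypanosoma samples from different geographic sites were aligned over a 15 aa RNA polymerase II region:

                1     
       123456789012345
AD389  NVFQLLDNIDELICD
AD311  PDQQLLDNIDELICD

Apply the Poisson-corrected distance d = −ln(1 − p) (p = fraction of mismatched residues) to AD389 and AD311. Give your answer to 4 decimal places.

0.2231

The sequences differ at positions 1 (N/P), 2 (V/D), 3 (F/Q).
p = 3/15 = 0.200000.
d = −ln(1 − 0.200000) = −ln(0.800000) = 0.2231.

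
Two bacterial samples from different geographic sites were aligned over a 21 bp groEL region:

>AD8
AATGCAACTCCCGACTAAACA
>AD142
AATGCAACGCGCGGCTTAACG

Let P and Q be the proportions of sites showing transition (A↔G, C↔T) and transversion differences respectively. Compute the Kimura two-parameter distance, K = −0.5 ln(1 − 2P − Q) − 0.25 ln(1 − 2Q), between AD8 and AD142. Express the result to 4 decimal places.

Mismatches occur at site 9 (T→G, transversion), site 11 (C→G, transversion), site 14 (A→G, transition), site 17 (A→T, transversion), site 21 (A→G, transition).
Of the 5 differences, 2 transitions and 3 transversions over 21 sites: P = 2/21 = 0.095238, Q = 3/21 = 0.142857.
d = −0.5·ln(0.666667) − 0.25·ln(0.714286) = −0.5·(-0.405465) − 0.25·(-0.336472) = 0.2869.

0.2869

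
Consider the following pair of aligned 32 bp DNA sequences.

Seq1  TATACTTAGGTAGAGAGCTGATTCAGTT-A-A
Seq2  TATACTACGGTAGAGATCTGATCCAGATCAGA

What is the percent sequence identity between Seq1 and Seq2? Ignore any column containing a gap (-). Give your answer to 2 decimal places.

83.33%

Excluding the 2 gap columns leaves 30 comparable sites.
Differing sites — 7:T/A; 8:A/C; 17:G/T; 23:T/C; 27:T/A.
25 of the 30 comparable sites match, so the percent identity is 25/30 × 100 = 83.33%.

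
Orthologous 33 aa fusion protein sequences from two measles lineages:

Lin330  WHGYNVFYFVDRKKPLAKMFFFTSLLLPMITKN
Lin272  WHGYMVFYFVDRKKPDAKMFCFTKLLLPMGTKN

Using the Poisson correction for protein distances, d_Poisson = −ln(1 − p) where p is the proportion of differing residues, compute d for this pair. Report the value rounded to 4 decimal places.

Mismatches occur at site 5 (N↔M), site 16 (L↔D), site 21 (F↔C), site 24 (S↔K), site 30 (I↔G).
p = 5/33 = 0.151515.
d = −ln(1 − 0.151515) = −ln(0.848485) = 0.1643.

0.1643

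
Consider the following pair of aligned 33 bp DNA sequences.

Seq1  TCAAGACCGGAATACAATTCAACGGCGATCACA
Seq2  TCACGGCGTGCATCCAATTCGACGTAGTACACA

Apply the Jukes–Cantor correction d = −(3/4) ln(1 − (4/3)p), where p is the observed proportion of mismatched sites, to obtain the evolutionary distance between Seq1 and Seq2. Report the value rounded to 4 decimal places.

0.4408

Differing sites — 4:A/C; 6:A/G; 8:C/G; 9:G/T; 11:A/C; 14:A/C; 21:A/G; 25:G/T; 26:C/A; 28:A/T; 29:T/A.
p = 11/33 = 0.333333.
d = −0.75 · ln(1 − (4/3)·0.333333) = −0.75 · ln(0.555556) = −0.75 · (-0.587786) = 0.4408.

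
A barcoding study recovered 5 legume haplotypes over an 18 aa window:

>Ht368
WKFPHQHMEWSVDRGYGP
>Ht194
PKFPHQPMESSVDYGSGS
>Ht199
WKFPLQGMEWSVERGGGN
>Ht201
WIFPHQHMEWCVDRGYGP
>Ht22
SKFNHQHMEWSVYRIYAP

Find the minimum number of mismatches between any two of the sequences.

Pairwise Hamming distances:
  Ht368 vs Ht194: 6
  Ht368 vs Ht199: 5
  Ht368 vs Ht201: 2
  Ht368 vs Ht22: 5
  Ht194 vs Ht199: 8
  Ht194 vs Ht201: 8
  Ht194 vs Ht22: 10
  Ht199 vs Ht201: 7
  Ht199 vs Ht22: 9
  Ht201 vs Ht22: 7
The smallest is 2, between Ht368 and Ht201.

2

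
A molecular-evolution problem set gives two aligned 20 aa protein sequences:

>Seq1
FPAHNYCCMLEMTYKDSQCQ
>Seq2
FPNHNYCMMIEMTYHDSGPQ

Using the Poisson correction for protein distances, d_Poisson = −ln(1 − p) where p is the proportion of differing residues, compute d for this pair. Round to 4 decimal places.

The sequences differ at positions 3 (A/N), 8 (C/M), 10 (L/I), 15 (K/H), 18 (Q/G), 19 (C/P).
p = 6/20 = 0.300000.
d = −ln(1 − 0.300000) = −ln(0.700000) = 0.3567.

0.3567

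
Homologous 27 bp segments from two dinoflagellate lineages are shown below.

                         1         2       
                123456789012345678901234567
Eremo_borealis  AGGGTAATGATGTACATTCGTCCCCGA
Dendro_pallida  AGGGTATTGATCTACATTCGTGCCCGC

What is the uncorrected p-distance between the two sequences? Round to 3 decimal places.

0.148

Mismatches occur at site 7 (A/T), site 12 (G/C), site 22 (C/G), site 27 (A/C).
There are 4 differences over 27 sites, so p = 4/27 = 0.148.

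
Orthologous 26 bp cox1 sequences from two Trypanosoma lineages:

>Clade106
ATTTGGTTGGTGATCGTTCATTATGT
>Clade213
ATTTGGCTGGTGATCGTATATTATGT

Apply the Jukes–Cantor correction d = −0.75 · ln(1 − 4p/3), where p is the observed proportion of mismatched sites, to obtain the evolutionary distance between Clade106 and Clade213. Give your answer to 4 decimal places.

0.1253

Differing sites — 7:T/C; 18:T/A; 19:C/T.
p = 3/26 = 0.115385.
d = −0.75 · ln(1 − (4/3)·0.115385) = −0.75 · ln(0.846153) = −0.75 · (-0.167055) = 0.1253.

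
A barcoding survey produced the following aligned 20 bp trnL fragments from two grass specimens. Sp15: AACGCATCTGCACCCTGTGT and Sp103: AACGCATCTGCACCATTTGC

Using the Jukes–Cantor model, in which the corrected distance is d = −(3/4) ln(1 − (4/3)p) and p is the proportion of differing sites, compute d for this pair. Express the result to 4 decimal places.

0.1674

Mismatches occur at site 15 (C→A), site 17 (G→T), site 20 (T→C).
p = 3/20 = 0.150000.
d = −0.75 · ln(1 − (4/3)·0.150000) = −0.75 · ln(0.800000) = −0.75 · (-0.223144) = 0.1674.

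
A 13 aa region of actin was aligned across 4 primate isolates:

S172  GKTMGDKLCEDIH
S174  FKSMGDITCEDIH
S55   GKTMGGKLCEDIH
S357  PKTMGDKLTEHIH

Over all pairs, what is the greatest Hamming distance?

Pairwise Hamming distances:
  S172 vs S174: 4
  S172 vs S55: 1
  S172 vs S357: 3
  S174 vs S55: 5
  S174 vs S357: 6
  S55 vs S357: 4
The largest is 6, between S174 and S357.

6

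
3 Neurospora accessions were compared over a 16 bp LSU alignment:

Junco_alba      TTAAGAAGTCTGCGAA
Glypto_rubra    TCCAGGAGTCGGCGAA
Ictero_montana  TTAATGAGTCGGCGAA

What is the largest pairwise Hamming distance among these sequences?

4

Pairwise Hamming distances:
  Junco_alba vs Glypto_rubra: 4
  Junco_alba vs Ictero_montana: 3
  Glypto_rubra vs Ictero_montana: 3
The largest is 4, between Junco_alba and Glypto_rubra.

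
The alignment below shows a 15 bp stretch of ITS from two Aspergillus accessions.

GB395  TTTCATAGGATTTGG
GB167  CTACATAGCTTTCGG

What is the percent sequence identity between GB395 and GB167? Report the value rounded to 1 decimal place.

66.7%

Differing sites — 1:T/C; 3:T/A; 9:G/C; 10:A/T; 13:T/C.
10 of the 15 sites match, so the percent identity is 10/15 × 100 = 66.7%.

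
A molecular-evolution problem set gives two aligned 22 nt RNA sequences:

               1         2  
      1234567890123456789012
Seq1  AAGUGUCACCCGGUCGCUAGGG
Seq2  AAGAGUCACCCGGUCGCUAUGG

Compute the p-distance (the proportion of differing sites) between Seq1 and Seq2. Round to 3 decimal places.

0.091

Mismatches occur at site 4 (U/A), site 20 (G/U).
There are 2 differences over 22 sites, so p = 2/22 = 0.091.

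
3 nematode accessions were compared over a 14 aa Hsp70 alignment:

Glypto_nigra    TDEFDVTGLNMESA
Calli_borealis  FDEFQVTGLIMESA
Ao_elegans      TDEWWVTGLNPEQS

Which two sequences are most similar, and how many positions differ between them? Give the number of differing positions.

3

Pairwise Hamming distances:
  Glypto_nigra vs Calli_borealis: 3
  Glypto_nigra vs Ao_elegans: 5
  Calli_borealis vs Ao_elegans: 7
The smallest is 3, between Glypto_nigra and Calli_borealis.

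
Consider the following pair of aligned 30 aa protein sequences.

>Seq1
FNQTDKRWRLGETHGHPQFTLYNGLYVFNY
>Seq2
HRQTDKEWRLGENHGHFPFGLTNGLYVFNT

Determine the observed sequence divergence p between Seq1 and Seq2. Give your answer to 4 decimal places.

0.3000

Mismatches occur at site 1 (F↔H), site 2 (N↔R), site 7 (R↔E), site 13 (T↔N), site 17 (P↔F), site 18 (Q↔P), site 20 (T↔G), site 22 (Y↔T), site 30 (Y↔T).
There are 9 differences over 30 sites, so p = 9/30 = 0.3000.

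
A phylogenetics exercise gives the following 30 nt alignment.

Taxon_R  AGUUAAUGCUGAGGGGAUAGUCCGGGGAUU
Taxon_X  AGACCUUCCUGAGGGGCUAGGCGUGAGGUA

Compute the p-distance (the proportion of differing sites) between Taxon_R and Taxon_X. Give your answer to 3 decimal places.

0.400

Differing sites — 3:U/A; 4:U/C; 5:A/C; 6:A/U; 8:G/C; 17:A/C; 21:U/G; 23:C/G; 24:G/U; 26:G/A; 28:A/G; 30:U/A.
There are 12 differences over 30 sites, so p = 12/30 = 0.400.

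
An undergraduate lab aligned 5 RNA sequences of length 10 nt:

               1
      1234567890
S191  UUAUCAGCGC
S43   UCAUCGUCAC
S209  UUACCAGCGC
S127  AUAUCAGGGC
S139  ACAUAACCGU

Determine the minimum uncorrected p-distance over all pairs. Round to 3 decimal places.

0.100

Pairwise Hamming distances:
  S191 vs S43: 4
  S191 vs S209: 1
  S191 vs S127: 2
  S191 vs S139: 5
  S43 vs S209: 5
  S43 vs S127: 6
  S43 vs S139: 6
  S209 vs S127: 3
  S209 vs S139: 6
  S127 vs S139: 5
The smallest is 1 mismatch, between S191 and S209; p = 1/10 = 0.100.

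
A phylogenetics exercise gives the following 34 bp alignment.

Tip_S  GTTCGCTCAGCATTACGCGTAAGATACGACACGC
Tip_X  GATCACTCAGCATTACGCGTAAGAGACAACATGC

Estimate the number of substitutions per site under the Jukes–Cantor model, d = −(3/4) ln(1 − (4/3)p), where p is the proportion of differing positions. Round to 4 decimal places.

Differing sites — 2:T/A; 5:G/A; 25:T/G; 28:G/A; 32:C/T.
p = 5/34 = 0.147059.
d = −0.75 · ln(1 − (4/3)·0.147059) = −0.75 · ln(0.803921) = −0.75 · (-0.218254) = 0.1637.

0.1637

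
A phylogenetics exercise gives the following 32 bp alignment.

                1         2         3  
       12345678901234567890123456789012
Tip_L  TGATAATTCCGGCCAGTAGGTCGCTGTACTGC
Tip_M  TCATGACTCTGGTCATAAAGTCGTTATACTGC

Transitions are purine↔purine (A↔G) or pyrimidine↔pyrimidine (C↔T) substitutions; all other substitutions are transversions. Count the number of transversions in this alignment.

3

The sequences differ at positions 2 (G/C, transversion), 5 (A/G, transition), 7 (T/C, transition), 10 (C/T, transition), 13 (C/T, transition), 16 (G/T, transversion), 17 (T/A, transversion), 19 (G/A, transition), 24 (C/T, transition), 26 (G/A, transition).
Of the 10 differences, 7 transitions and 3 transversions, so the answer is 3.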